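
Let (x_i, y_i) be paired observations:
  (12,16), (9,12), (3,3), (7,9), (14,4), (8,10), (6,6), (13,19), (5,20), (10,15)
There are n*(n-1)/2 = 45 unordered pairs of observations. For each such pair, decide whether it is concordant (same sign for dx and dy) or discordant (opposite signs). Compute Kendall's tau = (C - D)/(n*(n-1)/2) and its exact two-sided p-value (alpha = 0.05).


Step 1: Enumerate the 45 unordered pairs (i,j) with i<j and classify each by sign(x_j-x_i) * sign(y_j-y_i).
  (1,2):dx=-3,dy=-4->C; (1,3):dx=-9,dy=-13->C; (1,4):dx=-5,dy=-7->C; (1,5):dx=+2,dy=-12->D
  (1,6):dx=-4,dy=-6->C; (1,7):dx=-6,dy=-10->C; (1,8):dx=+1,dy=+3->C; (1,9):dx=-7,dy=+4->D
  (1,10):dx=-2,dy=-1->C; (2,3):dx=-6,dy=-9->C; (2,4):dx=-2,dy=-3->C; (2,5):dx=+5,dy=-8->D
  (2,6):dx=-1,dy=-2->C; (2,7):dx=-3,dy=-6->C; (2,8):dx=+4,dy=+7->C; (2,9):dx=-4,dy=+8->D
  (2,10):dx=+1,dy=+3->C; (3,4):dx=+4,dy=+6->C; (3,5):dx=+11,dy=+1->C; (3,6):dx=+5,dy=+7->C
  (3,7):dx=+3,dy=+3->C; (3,8):dx=+10,dy=+16->C; (3,9):dx=+2,dy=+17->C; (3,10):dx=+7,dy=+12->C
  (4,5):dx=+7,dy=-5->D; (4,6):dx=+1,dy=+1->C; (4,7):dx=-1,dy=-3->C; (4,8):dx=+6,dy=+10->C
  (4,9):dx=-2,dy=+11->D; (4,10):dx=+3,dy=+6->C; (5,6):dx=-6,dy=+6->D; (5,7):dx=-8,dy=+2->D
  (5,8):dx=-1,dy=+15->D; (5,9):dx=-9,dy=+16->D; (5,10):dx=-4,dy=+11->D; (6,7):dx=-2,dy=-4->C
  (6,8):dx=+5,dy=+9->C; (6,9):dx=-3,dy=+10->D; (6,10):dx=+2,dy=+5->C; (7,8):dx=+7,dy=+13->C
  (7,9):dx=-1,dy=+14->D; (7,10):dx=+4,dy=+9->C; (8,9):dx=-8,dy=+1->D; (8,10):dx=-3,dy=-4->C
  (9,10):dx=+5,dy=-5->D
Step 2: C = 30, D = 15, total pairs = 45.
Step 3: tau = (C - D)/(n(n-1)/2) = (30 - 15)/45 = 0.333333.
Step 4: Exact two-sided p-value (enumerate n! = 3628800 permutations of y under H0): p = 0.216373.
Step 5: alpha = 0.05. fail to reject H0.

tau_b = 0.3333 (C=30, D=15), p = 0.216373, fail to reject H0.


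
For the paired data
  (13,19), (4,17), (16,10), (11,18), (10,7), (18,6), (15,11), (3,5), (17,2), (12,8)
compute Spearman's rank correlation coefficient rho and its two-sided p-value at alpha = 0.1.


Step 1: Rank x and y separately (midranks; no ties here).
rank(x): 13->6, 4->2, 16->8, 11->4, 10->3, 18->10, 15->7, 3->1, 17->9, 12->5
rank(y): 19->10, 17->8, 10->6, 18->9, 7->4, 6->3, 11->7, 5->2, 2->1, 8->5
Step 2: d_i = R_x(i) - R_y(i); compute d_i^2.
  (6-10)^2=16, (2-8)^2=36, (8-6)^2=4, (4-9)^2=25, (3-4)^2=1, (10-3)^2=49, (7-7)^2=0, (1-2)^2=1, (9-1)^2=64, (5-5)^2=0
sum(d^2) = 196.
Step 3: rho = 1 - 6*196 / (10*(10^2 - 1)) = 1 - 1176/990 = -0.187879.
Step 4: Under H0, t = rho * sqrt((n-2)/(1-rho^2)) = -0.5410 ~ t(8).
Step 5: Two-sided p-value from the t-distribution with 8 df = 0.603218.
Step 6: alpha = 0.1. fail to reject H0.

rho = -0.1879, p = 0.603218, fail to reject H0 at alpha = 0.1.


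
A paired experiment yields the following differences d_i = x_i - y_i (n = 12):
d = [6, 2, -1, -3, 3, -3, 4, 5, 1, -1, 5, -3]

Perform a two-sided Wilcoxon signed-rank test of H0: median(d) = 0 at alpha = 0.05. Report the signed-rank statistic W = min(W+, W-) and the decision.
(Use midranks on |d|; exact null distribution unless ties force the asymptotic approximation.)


Step 1: Drop any zero differences (none here) and take |d_i|.
|d| = [6, 2, 1, 3, 3, 3, 4, 5, 1, 1, 5, 3]
Step 2: Midrank |d_i| (ties get averaged ranks).
ranks: |6|->12, |2|->4, |1|->2, |3|->6.5, |3|->6.5, |3|->6.5, |4|->9, |5|->10.5, |1|->2, |1|->2, |5|->10.5, |3|->6.5
Step 3: Attach original signs; sum ranks with positive sign and with negative sign.
W+ = 12 + 4 + 6.5 + 9 + 10.5 + 2 + 10.5 = 54.5
W- = 2 + 6.5 + 6.5 + 2 + 6.5 = 23.5
(Check: W+ + W- = 78 should equal n(n+1)/2 = 78.)
Step 4: Test statistic W = min(W+, W-) = 23.5.
Step 5: Ties in |d|, so use the tie-corrected normal approximation.
        E[W] = n(n+1)/4 = 12*13/4 = 39.
        Tie groups: |d|=1 (t=3), |d|=3 (t=4), |d|=5 (t=2); sum(t^3 - t) = 90.
        Var[W] = n(n+1)(2n+1)/24 - sum(t^3-t)/48 = 3900/24 - 90/48 = 160.625.
        z = (W - E[W]) / sqrt(Var[W]) = (23.5 - 39) / 12.6738 = -1.2230.
        Two-sided p = 2*Phi(z) = 0.221331.
Step 6: alpha = 0.05. fail to reject H0.

W+ = 54.5, W- = 23.5, W = min = 23.5, p = 0.221331, fail to reject H0.


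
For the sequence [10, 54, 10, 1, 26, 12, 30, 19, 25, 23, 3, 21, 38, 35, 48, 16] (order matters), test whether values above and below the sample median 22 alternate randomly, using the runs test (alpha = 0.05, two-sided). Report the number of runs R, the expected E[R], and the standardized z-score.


Step 1: Compute median = 22; label A = above, B = below.
Labels in order: BABBABABAABBAAAB  (n_A = 8, n_B = 8)
Step 2: Count runs R = 11.
Step 3: Under H0 (random ordering), E[R] = 2*n_A*n_B/(n_A+n_B) + 1 = 2*8*8/16 + 1 = 9.0000.
        Var[R] = 2*n_A*n_B*(2*n_A*n_B - n_A - n_B) / ((n_A+n_B)^2 * (n_A+n_B-1)) = 14336/3840 = 3.7333.
        SD[R] = 1.9322.
Step 4: Continuity-corrected z = (R - 0.5 - E[R]) / SD[R] = (11 - 0.5 - 9.0000) / 1.9322 = 0.7763.
Step 5: Two-sided p-value via normal approximation = 2*(1 - Phi(|z|)) = 0.437558.
Step 6: alpha = 0.05. fail to reject H0.

R = 11, z = 0.7763, p = 0.437558, fail to reject H0.


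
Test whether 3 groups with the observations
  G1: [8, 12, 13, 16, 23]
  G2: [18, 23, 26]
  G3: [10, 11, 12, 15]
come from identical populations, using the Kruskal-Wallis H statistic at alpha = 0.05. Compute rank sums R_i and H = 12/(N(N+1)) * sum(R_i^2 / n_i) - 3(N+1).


Step 1: Combine all N = 12 observations and assign midranks.
sorted (value, group, rank): (8,G1,1), (10,G3,2), (11,G3,3), (12,G1,4.5), (12,G3,4.5), (13,G1,6), (15,G3,7), (16,G1,8), (18,G2,9), (23,G1,10.5), (23,G2,10.5), (26,G2,12)
Step 2: Sum ranks within each group.
R_1 = 30 (n_1 = 5)
R_2 = 31.5 (n_2 = 3)
R_3 = 16.5 (n_3 = 4)
Step 3: H = 12/(N(N+1)) * sum(R_i^2/n_i) - 3(N+1)
     = 12/(12*13) * (30^2/5 + 31.5^2/3 + 16.5^2/4) - 3*13
     = 0.076923 * 578.812 - 39
     = 5.524038.
Step 4: Ties present; correction factor C = 1 - 12/(12^3 - 12) = 0.993007. Corrected H = 5.524038 / 0.993007 = 5.562940.
Step 5: Under H0, H ~ chi^2(2); p-value = 0.061947.
Step 6: alpha = 0.05. fail to reject H0.

H = 5.5629, df = 2, p = 0.061947, fail to reject H0.


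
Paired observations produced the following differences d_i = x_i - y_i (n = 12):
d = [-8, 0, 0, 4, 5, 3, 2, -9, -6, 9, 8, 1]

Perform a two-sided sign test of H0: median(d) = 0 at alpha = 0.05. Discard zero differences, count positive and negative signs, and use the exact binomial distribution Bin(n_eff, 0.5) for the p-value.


Step 1: Discard zero differences. Original n = 12; n_eff = number of nonzero differences = 10.
Nonzero differences (with sign): -8, +4, +5, +3, +2, -9, -6, +9, +8, +1
Step 2: Count signs: positive = 7, negative = 3.
Step 3: Under H0: P(positive) = 0.5, so the number of positives S ~ Bin(10, 0.5).
Step 4: Two-sided exact p-value = sum of Bin(10,0.5) probabilities at or below the observed probability = 0.343750.
Step 5: alpha = 0.05. fail to reject H0.

n_eff = 10, pos = 7, neg = 3, p = 0.343750, fail to reject H0.


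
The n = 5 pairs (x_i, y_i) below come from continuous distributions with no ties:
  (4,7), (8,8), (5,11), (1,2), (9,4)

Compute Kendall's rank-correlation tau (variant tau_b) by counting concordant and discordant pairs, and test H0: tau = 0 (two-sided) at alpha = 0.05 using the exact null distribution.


Step 1: Enumerate the 10 unordered pairs (i,j) with i<j and classify each by sign(x_j-x_i) * sign(y_j-y_i).
  (1,2):dx=+4,dy=+1->C; (1,3):dx=+1,dy=+4->C; (1,4):dx=-3,dy=-5->C; (1,5):dx=+5,dy=-3->D
  (2,3):dx=-3,dy=+3->D; (2,4):dx=-7,dy=-6->C; (2,5):dx=+1,dy=-4->D; (3,4):dx=-4,dy=-9->C
  (3,5):dx=+4,dy=-7->D; (4,5):dx=+8,dy=+2->C
Step 2: C = 6, D = 4, total pairs = 10.
Step 3: tau = (C - D)/(n(n-1)/2) = (6 - 4)/10 = 0.200000.
Step 4: Exact two-sided p-value (enumerate n! = 120 permutations of y under H0): p = 0.816667.
Step 5: alpha = 0.05. fail to reject H0.

tau_b = 0.2000 (C=6, D=4), p = 0.816667, fail to reject H0.


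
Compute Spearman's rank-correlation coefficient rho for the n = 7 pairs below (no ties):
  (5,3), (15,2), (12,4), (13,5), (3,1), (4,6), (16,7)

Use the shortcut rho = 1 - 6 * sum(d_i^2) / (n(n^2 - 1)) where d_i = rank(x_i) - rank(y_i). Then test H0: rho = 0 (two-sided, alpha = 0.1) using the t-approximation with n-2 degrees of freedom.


Step 1: Rank x and y separately (midranks; no ties here).
rank(x): 5->3, 15->6, 12->4, 13->5, 3->1, 4->2, 16->7
rank(y): 3->3, 2->2, 4->4, 5->5, 1->1, 6->6, 7->7
Step 2: d_i = R_x(i) - R_y(i); compute d_i^2.
  (3-3)^2=0, (6-2)^2=16, (4-4)^2=0, (5-5)^2=0, (1-1)^2=0, (2-6)^2=16, (7-7)^2=0
sum(d^2) = 32.
Step 3: rho = 1 - 6*32 / (7*(7^2 - 1)) = 1 - 192/336 = 0.428571.
Step 4: Under H0, t = rho * sqrt((n-2)/(1-rho^2)) = 1.0607 ~ t(5).
Step 5: Two-sided p-value from the t-distribution with 5 df = 0.337368.
Step 6: alpha = 0.1. fail to reject H0.

rho = 0.4286, p = 0.337368, fail to reject H0 at alpha = 0.1.


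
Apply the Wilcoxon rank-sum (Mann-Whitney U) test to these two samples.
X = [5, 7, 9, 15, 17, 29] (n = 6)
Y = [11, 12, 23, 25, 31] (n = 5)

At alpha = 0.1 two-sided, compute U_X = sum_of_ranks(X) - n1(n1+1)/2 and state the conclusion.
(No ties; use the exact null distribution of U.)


Step 1: Combine and sort all 11 observations; assign midranks.
sorted (value, group): (5,X), (7,X), (9,X), (11,Y), (12,Y), (15,X), (17,X), (23,Y), (25,Y), (29,X), (31,Y)
ranks: 5->1, 7->2, 9->3, 11->4, 12->5, 15->6, 17->7, 23->8, 25->9, 29->10, 31->11
Step 2: Rank sum for X: R1 = 1 + 2 + 3 + 6 + 7 + 10 = 29.
Step 3: U_X = R1 - n1(n1+1)/2 = 29 - 6*7/2 = 29 - 21 = 8.
       U_Y = n1*n2 - U_X = 30 - 8 = 22.
Step 4: No ties, so the exact null distribution of U (based on enumerating the C(11,6) = 462 equally likely rank assignments) gives the two-sided p-value.
Step 5: p-value = 0.246753; compare to alpha = 0.1. fail to reject H0.

U_X = 8, p = 0.246753, fail to reject H0 at alpha = 0.1.


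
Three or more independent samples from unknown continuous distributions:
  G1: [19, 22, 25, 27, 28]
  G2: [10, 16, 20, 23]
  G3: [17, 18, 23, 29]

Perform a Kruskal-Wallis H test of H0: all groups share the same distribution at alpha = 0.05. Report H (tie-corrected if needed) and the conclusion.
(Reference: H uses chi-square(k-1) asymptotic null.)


Step 1: Combine all N = 13 observations and assign midranks.
sorted (value, group, rank): (10,G2,1), (16,G2,2), (17,G3,3), (18,G3,4), (19,G1,5), (20,G2,6), (22,G1,7), (23,G2,8.5), (23,G3,8.5), (25,G1,10), (27,G1,11), (28,G1,12), (29,G3,13)
Step 2: Sum ranks within each group.
R_1 = 45 (n_1 = 5)
R_2 = 17.5 (n_2 = 4)
R_3 = 28.5 (n_3 = 4)
Step 3: H = 12/(N(N+1)) * sum(R_i^2/n_i) - 3(N+1)
     = 12/(13*14) * (45^2/5 + 17.5^2/4 + 28.5^2/4) - 3*14
     = 0.065934 * 684.625 - 42
     = 3.140110.
Step 4: Ties present; correction factor C = 1 - 6/(13^3 - 13) = 0.997253. Corrected H = 3.140110 / 0.997253 = 3.148760.
Step 5: Under H0, H ~ chi^2(2); p-value = 0.207136.
Step 6: alpha = 0.05. fail to reject H0.

H = 3.1488, df = 2, p = 0.207136, fail to reject H0.


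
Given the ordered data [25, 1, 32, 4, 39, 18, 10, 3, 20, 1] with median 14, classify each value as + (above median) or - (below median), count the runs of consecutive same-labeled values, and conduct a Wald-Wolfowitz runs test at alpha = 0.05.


Step 1: Compute median = 14; label A = above, B = below.
Labels in order: ABABAABBAB  (n_A = 5, n_B = 5)
Step 2: Count runs R = 8.
Step 3: Under H0 (random ordering), E[R] = 2*n_A*n_B/(n_A+n_B) + 1 = 2*5*5/10 + 1 = 6.0000.
        Var[R] = 2*n_A*n_B*(2*n_A*n_B - n_A - n_B) / ((n_A+n_B)^2 * (n_A+n_B-1)) = 2000/900 = 2.2222.
        SD[R] = 1.4907.
Step 4: Continuity-corrected z = (R - 0.5 - E[R]) / SD[R] = (8 - 0.5 - 6.0000) / 1.4907 = 1.0062.
Step 5: Two-sided p-value via normal approximation = 2*(1 - Phi(|z|)) = 0.314305.
Step 6: alpha = 0.05. fail to reject H0.

R = 8, z = 1.0062, p = 0.314305, fail to reject H0.


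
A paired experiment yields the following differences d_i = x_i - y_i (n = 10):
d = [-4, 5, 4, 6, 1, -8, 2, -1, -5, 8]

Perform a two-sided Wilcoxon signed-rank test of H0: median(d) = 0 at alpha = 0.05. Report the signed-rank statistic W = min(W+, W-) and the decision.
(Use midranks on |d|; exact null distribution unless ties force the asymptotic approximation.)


Step 1: Drop any zero differences (none here) and take |d_i|.
|d| = [4, 5, 4, 6, 1, 8, 2, 1, 5, 8]
Step 2: Midrank |d_i| (ties get averaged ranks).
ranks: |4|->4.5, |5|->6.5, |4|->4.5, |6|->8, |1|->1.5, |8|->9.5, |2|->3, |1|->1.5, |5|->6.5, |8|->9.5
Step 3: Attach original signs; sum ranks with positive sign and with negative sign.
W+ = 6.5 + 4.5 + 8 + 1.5 + 3 + 9.5 = 33
W- = 4.5 + 9.5 + 1.5 + 6.5 = 22
(Check: W+ + W- = 55 should equal n(n+1)/2 = 55.)
Step 4: Test statistic W = min(W+, W-) = 22.
Step 5: Ties in |d|, so use the tie-corrected normal approximation.
        E[W] = n(n+1)/4 = 10*11/4 = 27.5.
        Tie groups: |d|=1 (t=2), |d|=4 (t=2), |d|=5 (t=2), |d|=8 (t=2); sum(t^3 - t) = 24.
        Var[W] = n(n+1)(2n+1)/24 - sum(t^3-t)/48 = 2310/24 - 24/48 = 95.75.
        z = (W - E[W]) / sqrt(Var[W]) = (22 - 27.5) / 9.7852 = -0.5621.
        Two-sided p = 2*Phi(z) = 0.574066.
Step 6: alpha = 0.05. fail to reject H0.

W+ = 33, W- = 22, W = min = 22, p = 0.574066, fail to reject H0.


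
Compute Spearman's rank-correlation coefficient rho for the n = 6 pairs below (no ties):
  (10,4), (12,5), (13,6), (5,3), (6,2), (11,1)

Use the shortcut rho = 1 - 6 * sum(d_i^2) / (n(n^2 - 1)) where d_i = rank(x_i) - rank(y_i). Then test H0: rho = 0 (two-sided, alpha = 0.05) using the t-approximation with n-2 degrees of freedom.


Step 1: Rank x and y separately (midranks; no ties here).
rank(x): 10->3, 12->5, 13->6, 5->1, 6->2, 11->4
rank(y): 4->4, 5->5, 6->6, 3->3, 2->2, 1->1
Step 2: d_i = R_x(i) - R_y(i); compute d_i^2.
  (3-4)^2=1, (5-5)^2=0, (6-6)^2=0, (1-3)^2=4, (2-2)^2=0, (4-1)^2=9
sum(d^2) = 14.
Step 3: rho = 1 - 6*14 / (6*(6^2 - 1)) = 1 - 84/210 = 0.600000.
Step 4: Under H0, t = rho * sqrt((n-2)/(1-rho^2)) = 1.5000 ~ t(4).
Step 5: Two-sided p-value from the t-distribution with 4 df = 0.208000.
Step 6: alpha = 0.05. fail to reject H0.

rho = 0.6000, p = 0.208000, fail to reject H0 at alpha = 0.05.


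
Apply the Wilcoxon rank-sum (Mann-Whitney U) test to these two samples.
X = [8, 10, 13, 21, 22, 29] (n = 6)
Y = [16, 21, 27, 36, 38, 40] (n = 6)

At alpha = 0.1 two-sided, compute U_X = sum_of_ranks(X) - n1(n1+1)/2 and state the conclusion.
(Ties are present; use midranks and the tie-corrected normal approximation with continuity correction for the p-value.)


Step 1: Combine and sort all 12 observations; assign midranks.
sorted (value, group): (8,X), (10,X), (13,X), (16,Y), (21,X), (21,Y), (22,X), (27,Y), (29,X), (36,Y), (38,Y), (40,Y)
ranks: 8->1, 10->2, 13->3, 16->4, 21->5.5, 21->5.5, 22->7, 27->8, 29->9, 36->10, 38->11, 40->12
Step 2: Rank sum for X: R1 = 1 + 2 + 3 + 5.5 + 7 + 9 = 27.5.
Step 3: U_X = R1 - n1(n1+1)/2 = 27.5 - 6*7/2 = 27.5 - 21 = 6.5.
       U_Y = n1*n2 - U_X = 36 - 6.5 = 29.5.
Step 4: Ties are present, so use the tie-corrected normal approximation (with continuity correction) for the p-value.
Step 5: p-value = 0.077648; compare to alpha = 0.1. reject H0.

U_X = 6.5, p = 0.077648, reject H0 at alpha = 0.1.


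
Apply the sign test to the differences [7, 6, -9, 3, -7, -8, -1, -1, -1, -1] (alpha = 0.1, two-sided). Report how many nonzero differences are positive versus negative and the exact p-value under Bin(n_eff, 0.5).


Step 1: Discard zero differences. Original n = 10; n_eff = number of nonzero differences = 10.
Nonzero differences (with sign): +7, +6, -9, +3, -7, -8, -1, -1, -1, -1
Step 2: Count signs: positive = 3, negative = 7.
Step 3: Under H0: P(positive) = 0.5, so the number of positives S ~ Bin(10, 0.5).
Step 4: Two-sided exact p-value = sum of Bin(10,0.5) probabilities at or below the observed probability = 0.343750.
Step 5: alpha = 0.1. fail to reject H0.

n_eff = 10, pos = 3, neg = 7, p = 0.343750, fail to reject H0.


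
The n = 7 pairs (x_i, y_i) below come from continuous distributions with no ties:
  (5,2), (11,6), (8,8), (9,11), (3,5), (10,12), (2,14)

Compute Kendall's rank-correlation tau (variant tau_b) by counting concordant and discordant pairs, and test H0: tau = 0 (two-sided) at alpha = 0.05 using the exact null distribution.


Step 1: Enumerate the 21 unordered pairs (i,j) with i<j and classify each by sign(x_j-x_i) * sign(y_j-y_i).
  (1,2):dx=+6,dy=+4->C; (1,3):dx=+3,dy=+6->C; (1,4):dx=+4,dy=+9->C; (1,5):dx=-2,dy=+3->D
  (1,6):dx=+5,dy=+10->C; (1,7):dx=-3,dy=+12->D; (2,3):dx=-3,dy=+2->D; (2,4):dx=-2,dy=+5->D
  (2,5):dx=-8,dy=-1->C; (2,6):dx=-1,dy=+6->D; (2,7):dx=-9,dy=+8->D; (3,4):dx=+1,dy=+3->C
  (3,5):dx=-5,dy=-3->C; (3,6):dx=+2,dy=+4->C; (3,7):dx=-6,dy=+6->D; (4,5):dx=-6,dy=-6->C
  (4,6):dx=+1,dy=+1->C; (4,7):dx=-7,dy=+3->D; (5,6):dx=+7,dy=+7->C; (5,7):dx=-1,dy=+9->D
  (6,7):dx=-8,dy=+2->D
Step 2: C = 11, D = 10, total pairs = 21.
Step 3: tau = (C - D)/(n(n-1)/2) = (11 - 10)/21 = 0.047619.
Step 4: Exact two-sided p-value (enumerate n! = 5040 permutations of y under H0): p = 1.000000.
Step 5: alpha = 0.05. fail to reject H0.

tau_b = 0.0476 (C=11, D=10), p = 1.000000, fail to reject H0.


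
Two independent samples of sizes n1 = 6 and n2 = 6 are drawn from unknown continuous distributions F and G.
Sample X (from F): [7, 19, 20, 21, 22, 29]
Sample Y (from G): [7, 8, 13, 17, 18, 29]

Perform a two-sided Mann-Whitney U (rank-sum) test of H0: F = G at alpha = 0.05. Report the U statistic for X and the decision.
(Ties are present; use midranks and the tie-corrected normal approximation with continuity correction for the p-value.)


Step 1: Combine and sort all 12 observations; assign midranks.
sorted (value, group): (7,X), (7,Y), (8,Y), (13,Y), (17,Y), (18,Y), (19,X), (20,X), (21,X), (22,X), (29,X), (29,Y)
ranks: 7->1.5, 7->1.5, 8->3, 13->4, 17->5, 18->6, 19->7, 20->8, 21->9, 22->10, 29->11.5, 29->11.5
Step 2: Rank sum for X: R1 = 1.5 + 7 + 8 + 9 + 10 + 11.5 = 47.
Step 3: U_X = R1 - n1(n1+1)/2 = 47 - 6*7/2 = 47 - 21 = 26.
       U_Y = n1*n2 - U_X = 36 - 26 = 10.
Step 4: Ties are present, so use the tie-corrected normal approximation (with continuity correction) for the p-value.
Step 5: p-value = 0.228133; compare to alpha = 0.05. fail to reject H0.

U_X = 26, p = 0.228133, fail to reject H0 at alpha = 0.05.


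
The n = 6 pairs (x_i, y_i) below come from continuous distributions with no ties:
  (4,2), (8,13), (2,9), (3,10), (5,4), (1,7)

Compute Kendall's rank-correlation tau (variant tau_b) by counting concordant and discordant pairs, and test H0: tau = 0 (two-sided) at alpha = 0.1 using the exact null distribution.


Step 1: Enumerate the 15 unordered pairs (i,j) with i<j and classify each by sign(x_j-x_i) * sign(y_j-y_i).
  (1,2):dx=+4,dy=+11->C; (1,3):dx=-2,dy=+7->D; (1,4):dx=-1,dy=+8->D; (1,5):dx=+1,dy=+2->C
  (1,6):dx=-3,dy=+5->D; (2,3):dx=-6,dy=-4->C; (2,4):dx=-5,dy=-3->C; (2,5):dx=-3,dy=-9->C
  (2,6):dx=-7,dy=-6->C; (3,4):dx=+1,dy=+1->C; (3,5):dx=+3,dy=-5->D; (3,6):dx=-1,dy=-2->C
  (4,5):dx=+2,dy=-6->D; (4,6):dx=-2,dy=-3->C; (5,6):dx=-4,dy=+3->D
Step 2: C = 9, D = 6, total pairs = 15.
Step 3: tau = (C - D)/(n(n-1)/2) = (9 - 6)/15 = 0.200000.
Step 4: Exact two-sided p-value (enumerate n! = 720 permutations of y under H0): p = 0.719444.
Step 5: alpha = 0.1. fail to reject H0.

tau_b = 0.2000 (C=9, D=6), p = 0.719444, fail to reject H0.


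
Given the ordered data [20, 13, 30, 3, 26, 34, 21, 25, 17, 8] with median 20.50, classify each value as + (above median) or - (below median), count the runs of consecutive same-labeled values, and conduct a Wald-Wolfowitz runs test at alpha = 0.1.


Step 1: Compute median = 20.50; label A = above, B = below.
Labels in order: BBABAAAABB  (n_A = 5, n_B = 5)
Step 2: Count runs R = 5.
Step 3: Under H0 (random ordering), E[R] = 2*n_A*n_B/(n_A+n_B) + 1 = 2*5*5/10 + 1 = 6.0000.
        Var[R] = 2*n_A*n_B*(2*n_A*n_B - n_A - n_B) / ((n_A+n_B)^2 * (n_A+n_B-1)) = 2000/900 = 2.2222.
        SD[R] = 1.4907.
Step 4: Continuity-corrected z = (R + 0.5 - E[R]) / SD[R] = (5 + 0.5 - 6.0000) / 1.4907 = -0.3354.
Step 5: Two-sided p-value via normal approximation = 2*(1 - Phi(|z|)) = 0.737316.
Step 6: alpha = 0.1. fail to reject H0.

R = 5, z = -0.3354, p = 0.737316, fail to reject H0.


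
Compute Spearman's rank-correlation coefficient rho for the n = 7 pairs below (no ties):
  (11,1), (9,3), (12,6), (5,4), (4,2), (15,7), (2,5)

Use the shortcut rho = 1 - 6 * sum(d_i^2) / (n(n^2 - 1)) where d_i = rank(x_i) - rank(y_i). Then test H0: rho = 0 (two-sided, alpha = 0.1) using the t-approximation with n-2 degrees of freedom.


Step 1: Rank x and y separately (midranks; no ties here).
rank(x): 11->5, 9->4, 12->6, 5->3, 4->2, 15->7, 2->1
rank(y): 1->1, 3->3, 6->6, 4->4, 2->2, 7->7, 5->5
Step 2: d_i = R_x(i) - R_y(i); compute d_i^2.
  (5-1)^2=16, (4-3)^2=1, (6-6)^2=0, (3-4)^2=1, (2-2)^2=0, (7-7)^2=0, (1-5)^2=16
sum(d^2) = 34.
Step 3: rho = 1 - 6*34 / (7*(7^2 - 1)) = 1 - 204/336 = 0.392857.
Step 4: Under H0, t = rho * sqrt((n-2)/(1-rho^2)) = 0.9553 ~ t(5).
Step 5: Two-sided p-value from the t-distribution with 5 df = 0.383317.
Step 6: alpha = 0.1. fail to reject H0.

rho = 0.3929, p = 0.383317, fail to reject H0 at alpha = 0.1.


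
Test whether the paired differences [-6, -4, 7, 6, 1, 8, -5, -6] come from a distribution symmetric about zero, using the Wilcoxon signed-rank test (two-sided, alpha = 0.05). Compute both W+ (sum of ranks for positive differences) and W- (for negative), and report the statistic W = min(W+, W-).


Step 1: Drop any zero differences (none here) and take |d_i|.
|d| = [6, 4, 7, 6, 1, 8, 5, 6]
Step 2: Midrank |d_i| (ties get averaged ranks).
ranks: |6|->5, |4|->2, |7|->7, |6|->5, |1|->1, |8|->8, |5|->3, |6|->5
Step 3: Attach original signs; sum ranks with positive sign and with negative sign.
W+ = 7 + 5 + 1 + 8 = 21
W- = 5 + 2 + 3 + 5 = 15
(Check: W+ + W- = 36 should equal n(n+1)/2 = 36.)
Step 4: Test statistic W = min(W+, W-) = 15.
Step 5: Ties in |d|, so use the tie-corrected normal approximation.
        E[W] = n(n+1)/4 = 8*9/4 = 18.
        Tie groups: |d|=6 (t=3); sum(t^3 - t) = 24.
        Var[W] = n(n+1)(2n+1)/24 - sum(t^3-t)/48 = 1224/24 - 24/48 = 50.5.
        z = (W - E[W]) / sqrt(Var[W]) = (15 - 18) / 7.1063 = -0.4222.
        Two-sided p = 2*Phi(z) = 0.672909.
Step 6: alpha = 0.05. fail to reject H0.

W+ = 21, W- = 15, W = min = 15, p = 0.672909, fail to reject H0.


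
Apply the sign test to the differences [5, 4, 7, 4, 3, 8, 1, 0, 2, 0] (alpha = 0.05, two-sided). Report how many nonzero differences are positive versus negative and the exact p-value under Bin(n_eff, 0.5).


Step 1: Discard zero differences. Original n = 10; n_eff = number of nonzero differences = 8.
Nonzero differences (with sign): +5, +4, +7, +4, +3, +8, +1, +2
Step 2: Count signs: positive = 8, negative = 0.
Step 3: Under H0: P(positive) = 0.5, so the number of positives S ~ Bin(8, 0.5).
Step 4: Two-sided exact p-value = sum of Bin(8,0.5) probabilities at or below the observed probability = 0.007812.
Step 5: alpha = 0.05. reject H0.

n_eff = 8, pos = 8, neg = 0, p = 0.007812, reject H0.


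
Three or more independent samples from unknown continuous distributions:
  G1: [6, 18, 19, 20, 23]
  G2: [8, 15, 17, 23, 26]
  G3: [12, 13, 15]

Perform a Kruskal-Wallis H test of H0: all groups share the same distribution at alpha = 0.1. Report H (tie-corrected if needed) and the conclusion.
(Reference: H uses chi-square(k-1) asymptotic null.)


Step 1: Combine all N = 13 observations and assign midranks.
sorted (value, group, rank): (6,G1,1), (8,G2,2), (12,G3,3), (13,G3,4), (15,G2,5.5), (15,G3,5.5), (17,G2,7), (18,G1,8), (19,G1,9), (20,G1,10), (23,G1,11.5), (23,G2,11.5), (26,G2,13)
Step 2: Sum ranks within each group.
R_1 = 39.5 (n_1 = 5)
R_2 = 39 (n_2 = 5)
R_3 = 12.5 (n_3 = 3)
Step 3: H = 12/(N(N+1)) * sum(R_i^2/n_i) - 3(N+1)
     = 12/(13*14) * (39.5^2/5 + 39^2/5 + 12.5^2/3) - 3*14
     = 0.065934 * 668.333 - 42
     = 2.065934.
Step 4: Ties present; correction factor C = 1 - 12/(13^3 - 13) = 0.994505. Corrected H = 2.065934 / 0.994505 = 2.077348.
Step 5: Under H0, H ~ chi^2(2); p-value = 0.353924.
Step 6: alpha = 0.1. fail to reject H0.

H = 2.0773, df = 2, p = 0.353924, fail to reject H0.


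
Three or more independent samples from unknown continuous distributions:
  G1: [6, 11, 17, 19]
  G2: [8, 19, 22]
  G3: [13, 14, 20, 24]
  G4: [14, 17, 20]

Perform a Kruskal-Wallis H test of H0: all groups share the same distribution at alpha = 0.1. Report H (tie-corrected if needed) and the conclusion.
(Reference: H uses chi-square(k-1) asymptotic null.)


Step 1: Combine all N = 14 observations and assign midranks.
sorted (value, group, rank): (6,G1,1), (8,G2,2), (11,G1,3), (13,G3,4), (14,G3,5.5), (14,G4,5.5), (17,G1,7.5), (17,G4,7.5), (19,G1,9.5), (19,G2,9.5), (20,G3,11.5), (20,G4,11.5), (22,G2,13), (24,G3,14)
Step 2: Sum ranks within each group.
R_1 = 21 (n_1 = 4)
R_2 = 24.5 (n_2 = 3)
R_3 = 35 (n_3 = 4)
R_4 = 24.5 (n_4 = 3)
Step 3: H = 12/(N(N+1)) * sum(R_i^2/n_i) - 3(N+1)
     = 12/(14*15) * (21^2/4 + 24.5^2/3 + 35^2/4 + 24.5^2/3) - 3*15
     = 0.057143 * 816.667 - 45
     = 1.666667.
Step 4: Ties present; correction factor C = 1 - 24/(14^3 - 14) = 0.991209. Corrected H = 1.666667 / 0.991209 = 1.681449.
Step 5: Under H0, H ~ chi^2(3); p-value = 0.641066.
Step 6: alpha = 0.1. fail to reject H0.

H = 1.6814, df = 3, p = 0.641066, fail to reject H0.


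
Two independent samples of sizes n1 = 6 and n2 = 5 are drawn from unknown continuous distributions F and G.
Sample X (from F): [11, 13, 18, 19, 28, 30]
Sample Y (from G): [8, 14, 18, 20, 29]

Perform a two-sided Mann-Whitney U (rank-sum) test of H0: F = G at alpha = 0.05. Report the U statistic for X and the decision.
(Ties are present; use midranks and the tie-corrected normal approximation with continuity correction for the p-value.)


Step 1: Combine and sort all 11 observations; assign midranks.
sorted (value, group): (8,Y), (11,X), (13,X), (14,Y), (18,X), (18,Y), (19,X), (20,Y), (28,X), (29,Y), (30,X)
ranks: 8->1, 11->2, 13->3, 14->4, 18->5.5, 18->5.5, 19->7, 20->8, 28->9, 29->10, 30->11
Step 2: Rank sum for X: R1 = 2 + 3 + 5.5 + 7 + 9 + 11 = 37.5.
Step 3: U_X = R1 - n1(n1+1)/2 = 37.5 - 6*7/2 = 37.5 - 21 = 16.5.
       U_Y = n1*n2 - U_X = 30 - 16.5 = 13.5.
Step 4: Ties are present, so use the tie-corrected normal approximation (with continuity correction) for the p-value.
Step 5: p-value = 0.854805; compare to alpha = 0.05. fail to reject H0.

U_X = 16.5, p = 0.854805, fail to reject H0 at alpha = 0.05.


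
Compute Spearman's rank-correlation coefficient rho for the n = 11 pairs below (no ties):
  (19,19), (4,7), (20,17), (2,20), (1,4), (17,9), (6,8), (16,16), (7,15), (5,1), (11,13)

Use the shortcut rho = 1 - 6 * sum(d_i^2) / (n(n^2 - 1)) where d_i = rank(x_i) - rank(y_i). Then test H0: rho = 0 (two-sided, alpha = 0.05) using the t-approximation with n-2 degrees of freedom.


Step 1: Rank x and y separately (midranks; no ties here).
rank(x): 19->10, 4->3, 20->11, 2->2, 1->1, 17->9, 6->5, 16->8, 7->6, 5->4, 11->7
rank(y): 19->10, 7->3, 17->9, 20->11, 4->2, 9->5, 8->4, 16->8, 15->7, 1->1, 13->6
Step 2: d_i = R_x(i) - R_y(i); compute d_i^2.
  (10-10)^2=0, (3-3)^2=0, (11-9)^2=4, (2-11)^2=81, (1-2)^2=1, (9-5)^2=16, (5-4)^2=1, (8-8)^2=0, (6-7)^2=1, (4-1)^2=9, (7-6)^2=1
sum(d^2) = 114.
Step 3: rho = 1 - 6*114 / (11*(11^2 - 1)) = 1 - 684/1320 = 0.481818.
Step 4: Under H0, t = rho * sqrt((n-2)/(1-rho^2)) = 1.6496 ~ t(9).
Step 5: Two-sided p-value from the t-distribution with 9 df = 0.133434.
Step 6: alpha = 0.05. fail to reject H0.

rho = 0.4818, p = 0.133434, fail to reject H0 at alpha = 0.05.


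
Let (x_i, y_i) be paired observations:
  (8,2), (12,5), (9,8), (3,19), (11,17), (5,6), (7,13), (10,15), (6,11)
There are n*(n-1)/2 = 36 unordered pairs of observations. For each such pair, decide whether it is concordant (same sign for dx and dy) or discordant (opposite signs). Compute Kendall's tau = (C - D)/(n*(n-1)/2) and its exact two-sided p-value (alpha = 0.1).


Step 1: Enumerate the 36 unordered pairs (i,j) with i<j and classify each by sign(x_j-x_i) * sign(y_j-y_i).
  (1,2):dx=+4,dy=+3->C; (1,3):dx=+1,dy=+6->C; (1,4):dx=-5,dy=+17->D; (1,5):dx=+3,dy=+15->C
  (1,6):dx=-3,dy=+4->D; (1,7):dx=-1,dy=+11->D; (1,8):dx=+2,dy=+13->C; (1,9):dx=-2,dy=+9->D
  (2,3):dx=-3,dy=+3->D; (2,4):dx=-9,dy=+14->D; (2,5):dx=-1,dy=+12->D; (2,6):dx=-7,dy=+1->D
  (2,7):dx=-5,dy=+8->D; (2,8):dx=-2,dy=+10->D; (2,9):dx=-6,dy=+6->D; (3,4):dx=-6,dy=+11->D
  (3,5):dx=+2,dy=+9->C; (3,6):dx=-4,dy=-2->C; (3,7):dx=-2,dy=+5->D; (3,8):dx=+1,dy=+7->C
  (3,9):dx=-3,dy=+3->D; (4,5):dx=+8,dy=-2->D; (4,6):dx=+2,dy=-13->D; (4,7):dx=+4,dy=-6->D
  (4,8):dx=+7,dy=-4->D; (4,9):dx=+3,dy=-8->D; (5,6):dx=-6,dy=-11->C; (5,7):dx=-4,dy=-4->C
  (5,8):dx=-1,dy=-2->C; (5,9):dx=-5,dy=-6->C; (6,7):dx=+2,dy=+7->C; (6,8):dx=+5,dy=+9->C
  (6,9):dx=+1,dy=+5->C; (7,8):dx=+3,dy=+2->C; (7,9):dx=-1,dy=-2->C; (8,9):dx=-4,dy=-4->C
Step 2: C = 17, D = 19, total pairs = 36.
Step 3: tau = (C - D)/(n(n-1)/2) = (17 - 19)/36 = -0.055556.
Step 4: Exact two-sided p-value (enumerate n! = 362880 permutations of y under H0): p = 0.919455.
Step 5: alpha = 0.1. fail to reject H0.

tau_b = -0.0556 (C=17, D=19), p = 0.919455, fail to reject H0.


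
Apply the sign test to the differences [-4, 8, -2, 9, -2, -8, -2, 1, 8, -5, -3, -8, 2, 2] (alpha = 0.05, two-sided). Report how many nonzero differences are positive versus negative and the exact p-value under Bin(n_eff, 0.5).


Step 1: Discard zero differences. Original n = 14; n_eff = number of nonzero differences = 14.
Nonzero differences (with sign): -4, +8, -2, +9, -2, -8, -2, +1, +8, -5, -3, -8, +2, +2
Step 2: Count signs: positive = 6, negative = 8.
Step 3: Under H0: P(positive) = 0.5, so the number of positives S ~ Bin(14, 0.5).
Step 4: Two-sided exact p-value = sum of Bin(14,0.5) probabilities at or below the observed probability = 0.790527.
Step 5: alpha = 0.05. fail to reject H0.

n_eff = 14, pos = 6, neg = 8, p = 0.790527, fail to reject H0.


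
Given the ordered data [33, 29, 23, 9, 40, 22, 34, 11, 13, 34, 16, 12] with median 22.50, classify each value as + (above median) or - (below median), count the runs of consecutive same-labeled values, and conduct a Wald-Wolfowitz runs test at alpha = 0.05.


Step 1: Compute median = 22.50; label A = above, B = below.
Labels in order: AAABABABBABB  (n_A = 6, n_B = 6)
Step 2: Count runs R = 8.
Step 3: Under H0 (random ordering), E[R] = 2*n_A*n_B/(n_A+n_B) + 1 = 2*6*6/12 + 1 = 7.0000.
        Var[R] = 2*n_A*n_B*(2*n_A*n_B - n_A - n_B) / ((n_A+n_B)^2 * (n_A+n_B-1)) = 4320/1584 = 2.7273.
        SD[R] = 1.6514.
Step 4: Continuity-corrected z = (R - 0.5 - E[R]) / SD[R] = (8 - 0.5 - 7.0000) / 1.6514 = 0.3028.
Step 5: Two-sided p-value via normal approximation = 2*(1 - Phi(|z|)) = 0.762069.
Step 6: alpha = 0.05. fail to reject H0.

R = 8, z = 0.3028, p = 0.762069, fail to reject H0.


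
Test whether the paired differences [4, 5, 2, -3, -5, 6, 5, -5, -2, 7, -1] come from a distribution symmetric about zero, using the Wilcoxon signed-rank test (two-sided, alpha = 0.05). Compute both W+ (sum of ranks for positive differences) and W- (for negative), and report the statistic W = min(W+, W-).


Step 1: Drop any zero differences (none here) and take |d_i|.
|d| = [4, 5, 2, 3, 5, 6, 5, 5, 2, 7, 1]
Step 2: Midrank |d_i| (ties get averaged ranks).
ranks: |4|->5, |5|->7.5, |2|->2.5, |3|->4, |5|->7.5, |6|->10, |5|->7.5, |5|->7.5, |2|->2.5, |7|->11, |1|->1
Step 3: Attach original signs; sum ranks with positive sign and with negative sign.
W+ = 5 + 7.5 + 2.5 + 10 + 7.5 + 11 = 43.5
W- = 4 + 7.5 + 7.5 + 2.5 + 1 = 22.5
(Check: W+ + W- = 66 should equal n(n+1)/2 = 66.)
Step 4: Test statistic W = min(W+, W-) = 22.5.
Step 5: Ties in |d|, so use the tie-corrected normal approximation.
        E[W] = n(n+1)/4 = 11*12/4 = 33.
        Tie groups: |d|=2 (t=2), |d|=5 (t=4); sum(t^3 - t) = 66.
        Var[W] = n(n+1)(2n+1)/24 - sum(t^3-t)/48 = 3036/24 - 66/48 = 125.125.
        z = (W - E[W]) / sqrt(Var[W]) = (22.5 - 33) / 11.1859 = -0.9387.
        Two-sided p = 2*Phi(z) = 0.347895.
Step 6: alpha = 0.05. fail to reject H0.

W+ = 43.5, W- = 22.5, W = min = 22.5, p = 0.347895, fail to reject H0.


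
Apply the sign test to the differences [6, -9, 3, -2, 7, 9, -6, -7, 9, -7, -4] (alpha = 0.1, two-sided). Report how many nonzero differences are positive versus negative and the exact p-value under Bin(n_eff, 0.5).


Step 1: Discard zero differences. Original n = 11; n_eff = number of nonzero differences = 11.
Nonzero differences (with sign): +6, -9, +3, -2, +7, +9, -6, -7, +9, -7, -4
Step 2: Count signs: positive = 5, negative = 6.
Step 3: Under H0: P(positive) = 0.5, so the number of positives S ~ Bin(11, 0.5).
Step 4: Two-sided exact p-value = sum of Bin(11,0.5) probabilities at or below the observed probability = 1.000000.
Step 5: alpha = 0.1. fail to reject H0.

n_eff = 11, pos = 5, neg = 6, p = 1.000000, fail to reject H0.


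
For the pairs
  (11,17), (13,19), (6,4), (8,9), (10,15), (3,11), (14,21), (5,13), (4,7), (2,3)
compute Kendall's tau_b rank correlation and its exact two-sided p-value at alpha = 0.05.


Step 1: Enumerate the 45 unordered pairs (i,j) with i<j and classify each by sign(x_j-x_i) * sign(y_j-y_i).
  (1,2):dx=+2,dy=+2->C; (1,3):dx=-5,dy=-13->C; (1,4):dx=-3,dy=-8->C; (1,5):dx=-1,dy=-2->C
  (1,6):dx=-8,dy=-6->C; (1,7):dx=+3,dy=+4->C; (1,8):dx=-6,dy=-4->C; (1,9):dx=-7,dy=-10->C
  (1,10):dx=-9,dy=-14->C; (2,3):dx=-7,dy=-15->C; (2,4):dx=-5,dy=-10->C; (2,5):dx=-3,dy=-4->C
  (2,6):dx=-10,dy=-8->C; (2,7):dx=+1,dy=+2->C; (2,8):dx=-8,dy=-6->C; (2,9):dx=-9,dy=-12->C
  (2,10):dx=-11,dy=-16->C; (3,4):dx=+2,dy=+5->C; (3,5):dx=+4,dy=+11->C; (3,6):dx=-3,dy=+7->D
  (3,7):dx=+8,dy=+17->C; (3,8):dx=-1,dy=+9->D; (3,9):dx=-2,dy=+3->D; (3,10):dx=-4,dy=-1->C
  (4,5):dx=+2,dy=+6->C; (4,6):dx=-5,dy=+2->D; (4,7):dx=+6,dy=+12->C; (4,8):dx=-3,dy=+4->D
  (4,9):dx=-4,dy=-2->C; (4,10):dx=-6,dy=-6->C; (5,6):dx=-7,dy=-4->C; (5,7):dx=+4,dy=+6->C
  (5,8):dx=-5,dy=-2->C; (5,9):dx=-6,dy=-8->C; (5,10):dx=-8,dy=-12->C; (6,7):dx=+11,dy=+10->C
  (6,8):dx=+2,dy=+2->C; (6,9):dx=+1,dy=-4->D; (6,10):dx=-1,dy=-8->C; (7,8):dx=-9,dy=-8->C
  (7,9):dx=-10,dy=-14->C; (7,10):dx=-12,dy=-18->C; (8,9):dx=-1,dy=-6->C; (8,10):dx=-3,dy=-10->C
  (9,10):dx=-2,dy=-4->C
Step 2: C = 39, D = 6, total pairs = 45.
Step 3: tau = (C - D)/(n(n-1)/2) = (39 - 6)/45 = 0.733333.
Step 4: Exact two-sided p-value (enumerate n! = 3628800 permutations of y under H0): p = 0.002213.
Step 5: alpha = 0.05. reject H0.

tau_b = 0.7333 (C=39, D=6), p = 0.002213, reject H0.


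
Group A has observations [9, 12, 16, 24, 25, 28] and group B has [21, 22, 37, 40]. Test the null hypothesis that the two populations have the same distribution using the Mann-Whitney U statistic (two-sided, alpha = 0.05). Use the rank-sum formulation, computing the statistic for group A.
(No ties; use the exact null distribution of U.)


Step 1: Combine and sort all 10 observations; assign midranks.
sorted (value, group): (9,X), (12,X), (16,X), (21,Y), (22,Y), (24,X), (25,X), (28,X), (37,Y), (40,Y)
ranks: 9->1, 12->2, 16->3, 21->4, 22->5, 24->6, 25->7, 28->8, 37->9, 40->10
Step 2: Rank sum for X: R1 = 1 + 2 + 3 + 6 + 7 + 8 = 27.
Step 3: U_X = R1 - n1(n1+1)/2 = 27 - 6*7/2 = 27 - 21 = 6.
       U_Y = n1*n2 - U_X = 24 - 6 = 18.
Step 4: No ties, so the exact null distribution of U (based on enumerating the C(10,6) = 210 equally likely rank assignments) gives the two-sided p-value.
Step 5: p-value = 0.257143; compare to alpha = 0.05. fail to reject H0.

U_X = 6, p = 0.257143, fail to reject H0 at alpha = 0.05.


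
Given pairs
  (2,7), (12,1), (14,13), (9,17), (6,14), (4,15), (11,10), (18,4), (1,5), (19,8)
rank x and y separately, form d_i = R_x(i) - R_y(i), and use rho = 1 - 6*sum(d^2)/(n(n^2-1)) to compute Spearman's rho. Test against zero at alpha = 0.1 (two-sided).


Step 1: Rank x and y separately (midranks; no ties here).
rank(x): 2->2, 12->7, 14->8, 9->5, 6->4, 4->3, 11->6, 18->9, 1->1, 19->10
rank(y): 7->4, 1->1, 13->7, 17->10, 14->8, 15->9, 10->6, 4->2, 5->3, 8->5
Step 2: d_i = R_x(i) - R_y(i); compute d_i^2.
  (2-4)^2=4, (7-1)^2=36, (8-7)^2=1, (5-10)^2=25, (4-8)^2=16, (3-9)^2=36, (6-6)^2=0, (9-2)^2=49, (1-3)^2=4, (10-5)^2=25
sum(d^2) = 196.
Step 3: rho = 1 - 6*196 / (10*(10^2 - 1)) = 1 - 1176/990 = -0.187879.
Step 4: Under H0, t = rho * sqrt((n-2)/(1-rho^2)) = -0.5410 ~ t(8).
Step 5: Two-sided p-value from the t-distribution with 8 df = 0.603218.
Step 6: alpha = 0.1. fail to reject H0.

rho = -0.1879, p = 0.603218, fail to reject H0 at alpha = 0.1.


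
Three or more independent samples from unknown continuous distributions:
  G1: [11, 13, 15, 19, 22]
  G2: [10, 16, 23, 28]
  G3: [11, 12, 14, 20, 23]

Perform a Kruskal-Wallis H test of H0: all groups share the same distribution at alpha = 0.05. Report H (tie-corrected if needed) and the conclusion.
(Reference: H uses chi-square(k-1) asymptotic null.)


Step 1: Combine all N = 14 observations and assign midranks.
sorted (value, group, rank): (10,G2,1), (11,G1,2.5), (11,G3,2.5), (12,G3,4), (13,G1,5), (14,G3,6), (15,G1,7), (16,G2,8), (19,G1,9), (20,G3,10), (22,G1,11), (23,G2,12.5), (23,G3,12.5), (28,G2,14)
Step 2: Sum ranks within each group.
R_1 = 34.5 (n_1 = 5)
R_2 = 35.5 (n_2 = 4)
R_3 = 35 (n_3 = 5)
Step 3: H = 12/(N(N+1)) * sum(R_i^2/n_i) - 3(N+1)
     = 12/(14*15) * (34.5^2/5 + 35.5^2/4 + 35^2/5) - 3*15
     = 0.057143 * 798.112 - 45
     = 0.606429.
Step 4: Ties present; correction factor C = 1 - 12/(14^3 - 14) = 0.995604. Corrected H = 0.606429 / 0.995604 = 0.609106.
Step 5: Under H0, H ~ chi^2(2); p-value = 0.737453.
Step 6: alpha = 0.05. fail to reject H0.

H = 0.6091, df = 2, p = 0.737453, fail to reject H0.


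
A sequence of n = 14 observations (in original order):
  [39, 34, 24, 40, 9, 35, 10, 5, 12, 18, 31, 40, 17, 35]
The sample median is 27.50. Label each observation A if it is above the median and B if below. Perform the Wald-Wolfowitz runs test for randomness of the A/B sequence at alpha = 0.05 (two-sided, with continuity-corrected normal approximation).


Step 1: Compute median = 27.50; label A = above, B = below.
Labels in order: AABABABBBBAABA  (n_A = 7, n_B = 7)
Step 2: Count runs R = 9.
Step 3: Under H0 (random ordering), E[R] = 2*n_A*n_B/(n_A+n_B) + 1 = 2*7*7/14 + 1 = 8.0000.
        Var[R] = 2*n_A*n_B*(2*n_A*n_B - n_A - n_B) / ((n_A+n_B)^2 * (n_A+n_B-1)) = 8232/2548 = 3.2308.
        SD[R] = 1.7974.
Step 4: Continuity-corrected z = (R - 0.5 - E[R]) / SD[R] = (9 - 0.5 - 8.0000) / 1.7974 = 0.2782.
Step 5: Two-sided p-value via normal approximation = 2*(1 - Phi(|z|)) = 0.780879.
Step 6: alpha = 0.05. fail to reject H0.

R = 9, z = 0.2782, p = 0.780879, fail to reject H0.


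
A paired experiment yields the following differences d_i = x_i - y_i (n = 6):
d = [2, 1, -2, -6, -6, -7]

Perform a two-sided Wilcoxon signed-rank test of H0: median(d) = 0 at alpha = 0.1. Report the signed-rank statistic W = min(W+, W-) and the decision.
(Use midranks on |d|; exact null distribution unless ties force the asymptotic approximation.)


Step 1: Drop any zero differences (none here) and take |d_i|.
|d| = [2, 1, 2, 6, 6, 7]
Step 2: Midrank |d_i| (ties get averaged ranks).
ranks: |2|->2.5, |1|->1, |2|->2.5, |6|->4.5, |6|->4.5, |7|->6
Step 3: Attach original signs; sum ranks with positive sign and with negative sign.
W+ = 2.5 + 1 = 3.5
W- = 2.5 + 4.5 + 4.5 + 6 = 17.5
(Check: W+ + W- = 21 should equal n(n+1)/2 = 21.)
Step 4: Test statistic W = min(W+, W-) = 3.5.
Step 5: Ties in |d|, so use the tie-corrected normal approximation.
        E[W] = n(n+1)/4 = 6*7/4 = 10.5.
        Tie groups: |d|=2 (t=2), |d|=6 (t=2); sum(t^3 - t) = 12.
        Var[W] = n(n+1)(2n+1)/24 - sum(t^3-t)/48 = 546/24 - 12/48 = 22.5.
        z = (W - E[W]) / sqrt(Var[W]) = (3.5 - 10.5) / 4.7434 = -1.4757.
        Two-sided p = 2*Phi(z) = 0.140017.
Step 6: alpha = 0.1. fail to reject H0.

W+ = 3.5, W- = 17.5, W = min = 3.5, p = 0.140017, fail to reject H0.


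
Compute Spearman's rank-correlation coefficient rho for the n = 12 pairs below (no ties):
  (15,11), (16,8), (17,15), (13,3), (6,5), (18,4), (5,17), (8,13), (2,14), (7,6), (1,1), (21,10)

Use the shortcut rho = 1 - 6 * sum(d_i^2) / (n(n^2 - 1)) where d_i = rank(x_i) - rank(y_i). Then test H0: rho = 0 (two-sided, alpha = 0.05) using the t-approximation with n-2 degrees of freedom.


Step 1: Rank x and y separately (midranks; no ties here).
rank(x): 15->8, 16->9, 17->10, 13->7, 6->4, 18->11, 5->3, 8->6, 2->2, 7->5, 1->1, 21->12
rank(y): 11->8, 8->6, 15->11, 3->2, 5->4, 4->3, 17->12, 13->9, 14->10, 6->5, 1->1, 10->7
Step 2: d_i = R_x(i) - R_y(i); compute d_i^2.
  (8-8)^2=0, (9-6)^2=9, (10-11)^2=1, (7-2)^2=25, (4-4)^2=0, (11-3)^2=64, (3-12)^2=81, (6-9)^2=9, (2-10)^2=64, (5-5)^2=0, (1-1)^2=0, (12-7)^2=25
sum(d^2) = 278.
Step 3: rho = 1 - 6*278 / (12*(12^2 - 1)) = 1 - 1668/1716 = 0.027972.
Step 4: Under H0, t = rho * sqrt((n-2)/(1-rho^2)) = 0.0885 ~ t(10).
Step 5: Two-sided p-value from the t-distribution with 10 df = 0.931234.
Step 6: alpha = 0.05. fail to reject H0.

rho = 0.0280, p = 0.931234, fail to reject H0 at alpha = 0.05.
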